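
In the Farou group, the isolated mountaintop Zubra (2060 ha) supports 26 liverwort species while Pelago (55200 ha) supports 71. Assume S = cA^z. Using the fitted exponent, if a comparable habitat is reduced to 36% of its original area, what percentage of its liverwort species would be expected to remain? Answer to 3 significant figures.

73.2%

z = ln(71/26) / ln(55200/2060) = 1.0046 / 3.2883 = 0.3055
S_new/S_old = (A_new/A_old)^z = 0.36^0.3055 = exp(0.3055 × -1.0217) = 0.7319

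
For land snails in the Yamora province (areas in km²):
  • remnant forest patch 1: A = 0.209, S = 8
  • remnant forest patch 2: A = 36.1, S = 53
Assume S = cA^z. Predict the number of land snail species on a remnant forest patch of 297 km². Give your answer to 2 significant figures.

110

z = ln(53/8) / ln(36.1/0.209) = 1.8909 / 5.1517 = 0.3670
c = 8 / 0.209^0.3670 = 8 / 0.563 = 14.21
S₃ = 14.21 × 297^0.3670 = 14.21 × 8.083 ≈ 114.9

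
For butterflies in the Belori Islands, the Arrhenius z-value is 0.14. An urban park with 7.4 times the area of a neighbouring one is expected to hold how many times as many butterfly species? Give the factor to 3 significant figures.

S₂/S₁ = (A₂/A₁)^z = 7.4^0.14
ln(S₂/S₁) = 0.14 × ln 7.4 = 0.14 × 2.0015 = 0.2802
S₂/S₁ = e^0.2802 ≈ 1.323

1.32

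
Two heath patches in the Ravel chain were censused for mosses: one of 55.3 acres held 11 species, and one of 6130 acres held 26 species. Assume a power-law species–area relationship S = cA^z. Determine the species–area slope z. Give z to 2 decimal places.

Taking logs: ln S = ln c + z ln A, so z = (ln S₂ − ln S₁)/(ln A₂ − ln A₁).
z = ln(26/11) / ln(6130/55.3) = ln(2.364) / ln(110.8) = 0.8602 / 4.7082 = 0.1827

0.18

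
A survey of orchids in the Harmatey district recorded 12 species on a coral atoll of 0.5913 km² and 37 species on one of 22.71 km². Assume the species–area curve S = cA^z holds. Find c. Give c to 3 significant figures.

14.1

z = ln(S₂/S₁) / ln(A₂/A₁) = ln(37/12) / ln(22.71/0.5913) = 1.1260 / 3.6482 = 0.3086
c = S₁ / A₁^z = 12 / 0.5913^0.3086 = 12 / 0.8503 = 14.11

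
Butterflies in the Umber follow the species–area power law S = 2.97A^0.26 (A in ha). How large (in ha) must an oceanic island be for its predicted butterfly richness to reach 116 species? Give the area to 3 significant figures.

1320000 ha

116 = 2.97 × A^0.26  ⇒  A^0.26 = 116/2.97 = 39.06
ln A = ln(39.06) / 0.26 = 3.6650 / 0.26 = 14.0963
A = e^14.0963 ≈ 1324125 ha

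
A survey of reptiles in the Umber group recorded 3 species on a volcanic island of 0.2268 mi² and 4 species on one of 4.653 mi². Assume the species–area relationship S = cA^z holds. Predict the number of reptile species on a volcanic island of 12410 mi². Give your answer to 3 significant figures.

z = ln(4/3) / ln(4.653/0.2268) = 0.2877 / 3.0212 = 0.0952
c = 3 / 0.2268^0.0952 = 3 / 0.8682 = 3.455
S₃ = 3.455 × 12410^0.0952 = 3.455 × 2.454 ≈ 8.478

8.48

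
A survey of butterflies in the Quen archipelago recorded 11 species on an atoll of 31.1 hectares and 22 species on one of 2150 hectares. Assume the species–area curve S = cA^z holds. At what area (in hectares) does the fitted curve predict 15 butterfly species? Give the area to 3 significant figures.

207 hectares

z = ln(22/11) / ln(2150/31.1) = 0.6931 / 4.2360 = 0.1636
c = 11 / 31.1^0.1636 = 11 / 1.755 = 6.268
A = (15/6.268)^(1/0.1636) ⇒ ln A = ln(2.393)/0.1636 = 5.3327
A = e^5.3327 ≈ 207 hectares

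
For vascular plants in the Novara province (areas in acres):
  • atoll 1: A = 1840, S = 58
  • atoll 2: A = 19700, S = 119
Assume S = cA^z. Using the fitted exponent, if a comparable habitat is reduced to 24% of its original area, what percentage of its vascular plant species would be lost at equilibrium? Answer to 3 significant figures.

z = ln(119/58) / ln(19700/1840) = 0.7187 / 2.3709 = 0.3031
S_new/S_old = (A_new/A_old)^z = 0.24^0.3031 = exp(0.3031 × -1.4271) = 0.6488
Fraction lost = 1 − 0.6488 = 0.3512

35.1%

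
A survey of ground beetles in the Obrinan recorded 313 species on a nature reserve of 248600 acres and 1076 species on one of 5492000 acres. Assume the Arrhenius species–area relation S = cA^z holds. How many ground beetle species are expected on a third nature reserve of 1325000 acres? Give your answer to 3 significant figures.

z = ln(1076/313) / ln(5492000/248600) = 1.2348 / 3.0952 = 0.3989
c = 313 / 248600^0.3989 = 313 / 142.1 = 2.203
S₃ = 2.203 × 1325000^0.3989 = 2.203 × 277 ≈ 610.2

610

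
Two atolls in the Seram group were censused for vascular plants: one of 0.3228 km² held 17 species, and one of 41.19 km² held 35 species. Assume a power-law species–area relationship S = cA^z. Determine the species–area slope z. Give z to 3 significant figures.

0.149

Taking logs: ln S = ln c + z ln A, so z = (ln S₂ − ln S₁)/(ln A₂ − ln A₁).
z = ln(35/17) / ln(41.19/0.3228) = ln(2.059) / ln(127.6) = 0.7221 / 4.8489 = 0.1489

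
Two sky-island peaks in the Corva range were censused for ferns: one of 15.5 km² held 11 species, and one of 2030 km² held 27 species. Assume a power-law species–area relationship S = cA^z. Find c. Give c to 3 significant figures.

z = ln(S₂/S₁) / ln(A₂/A₁) = ln(27/11) / ln(2030/15.5) = 0.8979 / 4.8750 = 0.1842
c = S₁ / A₁^z = 11 / 15.5^0.1842 = 11 / 1.657 = 6.64

6.64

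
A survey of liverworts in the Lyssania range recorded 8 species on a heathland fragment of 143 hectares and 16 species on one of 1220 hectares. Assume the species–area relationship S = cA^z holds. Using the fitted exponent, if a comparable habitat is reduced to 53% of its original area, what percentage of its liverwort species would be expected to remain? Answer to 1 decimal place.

81.4%

z = ln(16/8) / ln(1220/143) = 0.6931 / 2.1438 = 0.3233
S_new/S_old = (A_new/A_old)^z = 0.53^0.3233 = exp(0.3233 × -0.6349) = 0.8144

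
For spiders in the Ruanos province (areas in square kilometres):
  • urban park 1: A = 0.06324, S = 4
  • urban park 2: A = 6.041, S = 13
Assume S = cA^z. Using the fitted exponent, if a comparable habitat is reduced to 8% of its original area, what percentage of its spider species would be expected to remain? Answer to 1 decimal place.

52.1%

z = ln(13/4) / ln(6.041/0.06324) = 1.1787 / 4.5594 = 0.2585
S_new/S_old = (A_new/A_old)^z = 0.08^0.2585 = exp(0.2585 × -2.5257) = 0.5205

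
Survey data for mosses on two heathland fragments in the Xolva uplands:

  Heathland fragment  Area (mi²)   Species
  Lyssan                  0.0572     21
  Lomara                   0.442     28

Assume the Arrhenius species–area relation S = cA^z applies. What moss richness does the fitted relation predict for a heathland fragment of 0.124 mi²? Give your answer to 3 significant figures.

z = ln(28/21) / ln(0.442/0.0572) = 0.2877 / 2.0448 = 0.1407
c = 21 / 0.0572^0.1407 = 21 / 0.6686 = 31.41
S₃ = 31.41 × 0.124^0.1407 = 31.41 × 0.7455 ≈ 23.42

23.4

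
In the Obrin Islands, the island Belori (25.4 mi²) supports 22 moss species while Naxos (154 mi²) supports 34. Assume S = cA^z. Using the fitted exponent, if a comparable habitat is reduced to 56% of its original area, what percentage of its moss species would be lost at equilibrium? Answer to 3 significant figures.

z = ln(34/22) / ln(154/25.4) = 0.4353 / 1.8022 = 0.2415
S_new/S_old = (A_new/A_old)^z = 0.56^0.2415 = exp(0.2415 × -0.5798) = 0.8693
Fraction lost = 1 − 0.8693 = 0.1307

13.1%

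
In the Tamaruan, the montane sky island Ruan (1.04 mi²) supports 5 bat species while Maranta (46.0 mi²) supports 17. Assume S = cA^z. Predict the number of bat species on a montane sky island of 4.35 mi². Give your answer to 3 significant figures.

z = ln(17/5) / ln(46/1.04) = 1.2238 / 3.7894 = 0.3229
c = 5 / 1.04^0.3229 = 5 / 1.013 = 4.937
S₃ = 4.937 × 4.35^0.3229 = 4.937 × 1.608 ≈ 7.937

7.94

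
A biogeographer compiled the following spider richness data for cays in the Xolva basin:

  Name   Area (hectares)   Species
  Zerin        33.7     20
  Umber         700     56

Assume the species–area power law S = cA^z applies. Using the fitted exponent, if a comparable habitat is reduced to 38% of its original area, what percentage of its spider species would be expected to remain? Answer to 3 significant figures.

72.0%

z = ln(56/20) / ln(700/33.7) = 1.0296 / 3.0336 = 0.3394
S_new/S_old = (A_new/A_old)^z = 0.38^0.3394 = exp(0.3394 × -0.9676) = 0.7201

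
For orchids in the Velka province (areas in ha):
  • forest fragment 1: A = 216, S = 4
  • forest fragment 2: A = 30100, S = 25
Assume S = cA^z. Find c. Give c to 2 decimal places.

0.54

z = ln(S₂/S₁) / ln(A₂/A₁) = ln(25/4) / ln(30100/216) = 1.8326 / 4.9370 = 0.3712
c = S₁ / A₁^z = 4 / 216^0.3712 = 4 / 7.354 = 0.5439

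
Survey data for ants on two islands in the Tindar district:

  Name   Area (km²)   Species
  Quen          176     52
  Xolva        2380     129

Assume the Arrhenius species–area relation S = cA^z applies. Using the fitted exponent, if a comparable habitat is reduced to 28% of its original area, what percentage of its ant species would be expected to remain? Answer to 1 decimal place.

64.1%

z = ln(129/52) / ln(2380/176) = 0.9086 / 2.6044 = 0.3489
S_new/S_old = (A_new/A_old)^z = 0.28^0.3489 = exp(0.3489 × -1.2730) = 0.6414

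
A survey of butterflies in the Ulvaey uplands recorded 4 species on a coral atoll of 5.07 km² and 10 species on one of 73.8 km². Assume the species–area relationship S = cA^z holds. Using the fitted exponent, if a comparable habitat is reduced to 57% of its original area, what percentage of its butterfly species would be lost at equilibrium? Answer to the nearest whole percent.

17%

z = ln(10/4) / ln(73.8/5.07) = 0.9163 / 2.6780 = 0.3422
S_new/S_old = (A_new/A_old)^z = 0.57^0.3422 = exp(0.3422 × -0.5621) = 0.825
Fraction lost = 1 − 0.825 = 0.175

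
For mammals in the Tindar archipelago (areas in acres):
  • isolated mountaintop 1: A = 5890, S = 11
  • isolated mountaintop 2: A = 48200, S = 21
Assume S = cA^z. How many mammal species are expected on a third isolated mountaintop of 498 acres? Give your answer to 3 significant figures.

5.14

z = ln(21/11) / ln(48200/5890) = 0.6466 / 2.1021 = 0.3076
c = 11 / 5890^0.3076 = 11 / 14.45 = 0.7615
S₃ = 0.7615 × 498^0.3076 = 0.7615 × 6.756 ≈ 5.145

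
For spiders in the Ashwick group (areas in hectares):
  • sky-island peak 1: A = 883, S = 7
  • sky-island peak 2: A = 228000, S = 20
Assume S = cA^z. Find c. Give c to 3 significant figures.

1.94

z = ln(S₂/S₁) / ln(A₂/A₁) = ln(20/7) / ln(228000/883) = 1.0498 / 5.5538 = 0.1890
c = S₁ / A₁^z = 7 / 883^0.1890 = 7 / 3.605 = 1.942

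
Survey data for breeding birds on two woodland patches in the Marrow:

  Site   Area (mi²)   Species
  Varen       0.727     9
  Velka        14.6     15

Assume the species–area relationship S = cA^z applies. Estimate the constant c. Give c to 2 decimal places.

z = ln(S₂/S₁) / ln(A₂/A₁) = ln(15/9) / ln(14.6/0.727) = 0.5108 / 2.9999 = 0.1703
c = S₁ / A₁^z = 9 / 0.727^0.1703 = 9 / 0.9472 = 9.502

9.50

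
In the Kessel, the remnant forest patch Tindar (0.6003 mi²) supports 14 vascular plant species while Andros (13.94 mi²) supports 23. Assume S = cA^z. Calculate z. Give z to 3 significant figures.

Taking logs: ln S = ln c + z ln A, so z = (ln S₂ − ln S₁)/(ln A₂ − ln A₁).
z = ln(23/14) / ln(13.94/0.6003) = ln(1.643) / ln(23.22) = 0.4964 / 3.1451 = 0.1578

0.158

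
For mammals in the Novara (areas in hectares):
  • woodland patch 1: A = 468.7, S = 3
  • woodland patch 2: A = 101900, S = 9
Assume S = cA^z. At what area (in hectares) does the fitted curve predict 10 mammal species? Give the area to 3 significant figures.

171000 hectares

z = ln(9/3) / ln(101900/468.7) = 1.0986 / 5.3818 = 0.2041
c = 3 / 468.7^0.2041 = 3 / 3.509 = 0.8549
A = (10/0.8549)^(1/0.2041) ⇒ ln A = ln(11.7)/0.2041 = 12.0479
A = e^12.0479 ≈ 170737 hectares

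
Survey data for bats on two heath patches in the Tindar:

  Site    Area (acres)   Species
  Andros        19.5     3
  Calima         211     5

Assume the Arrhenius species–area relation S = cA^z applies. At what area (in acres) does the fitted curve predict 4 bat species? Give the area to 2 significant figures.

75 acres

z = ln(5/3) / ln(211/19.5) = 0.5108 / 2.3814 = 0.2145
c = 3 / 19.5^0.2145 = 3 / 1.891 = 1.586
A = (4/1.586)^(1/0.2145) ⇒ ln A = ln(2.521)/0.2145 = 4.3116
A = e^4.3116 ≈ 74.56 acres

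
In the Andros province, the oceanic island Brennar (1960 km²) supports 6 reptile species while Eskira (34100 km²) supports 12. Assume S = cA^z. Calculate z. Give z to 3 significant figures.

0.243

Taking logs: ln S = ln c + z ln A, so z = (ln S₂ − ln S₁)/(ln A₂ − ln A₁).
z = ln(12/6) / ln(34100/1960) = ln(2) / ln(17.4) = 0.6931 / 2.8564 = 0.2427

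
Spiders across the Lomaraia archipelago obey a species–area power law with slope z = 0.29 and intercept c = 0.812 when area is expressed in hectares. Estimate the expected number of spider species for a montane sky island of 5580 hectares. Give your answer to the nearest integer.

10 species

S = 0.812 × 5580^0.29
ln S = ln 0.812 + 0.29 × ln 5580 = -0.2083 + 0.29 × 8.6269 = 2.2936
S = e^2.2936 ≈ 9.91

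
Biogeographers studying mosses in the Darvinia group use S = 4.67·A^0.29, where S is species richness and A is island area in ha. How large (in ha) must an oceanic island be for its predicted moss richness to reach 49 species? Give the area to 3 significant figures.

3310 ha

49 = 4.67 × A^0.29  ⇒  A^0.29 = 49/4.67 = 10.49
ln A = ln(10.49) / 0.29 = 2.3507 / 0.29 = 8.1057
A = e^8.1057 ≈ 3313 ha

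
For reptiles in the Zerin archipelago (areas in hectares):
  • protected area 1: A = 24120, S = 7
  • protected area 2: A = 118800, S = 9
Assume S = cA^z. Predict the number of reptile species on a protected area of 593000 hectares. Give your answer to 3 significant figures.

11.6

z = ln(9/7) / ln(118800/24120) = 0.2513 / 1.5944 = 0.1576
c = 7 / 24120^0.1576 = 7 / 4.906 = 1.427
S₃ = 1.427 × 593000^0.1576 = 1.427 × 8.128 ≈ 11.6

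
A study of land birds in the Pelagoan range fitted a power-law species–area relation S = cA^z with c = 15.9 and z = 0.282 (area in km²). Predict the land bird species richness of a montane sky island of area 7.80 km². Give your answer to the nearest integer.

S = 15.9 × 7.8^0.282
ln S = ln 15.9 + 0.282 × ln 7.8 = 2.7663 + 0.282 × 2.0541 = 3.3456
S = e^3.3456 ≈ 28.38

28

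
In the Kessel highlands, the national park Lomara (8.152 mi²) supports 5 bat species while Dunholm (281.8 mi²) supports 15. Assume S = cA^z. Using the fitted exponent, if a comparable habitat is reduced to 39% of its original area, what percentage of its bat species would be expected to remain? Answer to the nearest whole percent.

z = ln(15/5) / ln(281.8/8.152) = 1.0986 / 3.5429 = 0.3101
S_new/S_old = (A_new/A_old)^z = 0.39^0.3101 = exp(0.3101 × -0.9416) = 0.7468

75%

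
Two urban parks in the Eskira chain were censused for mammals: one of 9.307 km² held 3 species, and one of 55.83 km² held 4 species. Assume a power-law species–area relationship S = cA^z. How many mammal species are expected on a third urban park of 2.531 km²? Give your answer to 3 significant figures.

z = ln(4/3) / ln(55.83/9.307) = 0.2877 / 1.7915 = 0.1606
c = 3 / 9.307^0.1606 = 3 / 1.431 = 2.097
S₃ = 2.097 × 2.531^0.1606 = 2.097 × 1.161 ≈ 2.434

2.43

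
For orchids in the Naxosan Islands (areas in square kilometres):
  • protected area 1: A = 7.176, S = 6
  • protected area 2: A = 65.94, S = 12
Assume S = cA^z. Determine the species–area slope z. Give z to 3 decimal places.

Taking logs: ln S = ln c + z ln A, so z = (ln S₂ − ln S₁)/(ln A₂ − ln A₁).
z = ln(12/6) / ln(65.94/7.176) = ln(2) / ln(9.189) = 0.6931 / 2.2180 = 0.3125

0.313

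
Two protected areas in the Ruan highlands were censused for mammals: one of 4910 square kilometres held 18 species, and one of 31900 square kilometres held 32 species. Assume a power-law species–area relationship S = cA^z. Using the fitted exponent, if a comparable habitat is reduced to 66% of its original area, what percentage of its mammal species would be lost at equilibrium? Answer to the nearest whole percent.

z = ln(32/18) / ln(31900/4910) = 0.5754 / 1.8713 = 0.3075
S_new/S_old = (A_new/A_old)^z = 0.66^0.3075 = exp(0.3075 × -0.4155) = 0.8801
Fraction lost = 1 − 0.8801 = 0.1199

12%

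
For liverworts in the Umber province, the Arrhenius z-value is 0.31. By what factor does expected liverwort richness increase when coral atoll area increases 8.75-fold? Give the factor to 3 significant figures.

1.96

S₂/S₁ = (A₂/A₁)^z = 8.75^0.31
ln(S₂/S₁) = 0.31 × ln 8.75 = 0.31 × 2.1691 = 0.6724
S₂/S₁ = e^0.6724 ≈ 1.959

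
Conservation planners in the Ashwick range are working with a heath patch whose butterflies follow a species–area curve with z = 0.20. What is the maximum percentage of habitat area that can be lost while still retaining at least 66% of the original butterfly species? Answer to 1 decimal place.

Need (A_new/A_old)^0.2 = 0.66, so A_new/A_old = 0.66^(1/0.2) = 0.66^5
ln(A_new/A_old) = ln 0.66 / 0.2 = -0.4155 / 0.2 = -2.0776
A_new/A_old = e^-2.0776 ≈ 0.1252
Fraction that can be lost = 1 − 0.1252 = 0.8748

87.5%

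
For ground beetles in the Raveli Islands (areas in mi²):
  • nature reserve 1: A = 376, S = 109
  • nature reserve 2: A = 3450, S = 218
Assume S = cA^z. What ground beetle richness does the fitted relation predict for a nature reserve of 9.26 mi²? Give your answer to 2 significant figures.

z = ln(218/109) / ln(3450/376) = 0.6931 / 2.2165 = 0.3127
c = 109 / 376^0.3127 = 109 / 6.387 = 17.07
S₃ = 17.07 × 9.26^0.3127 = 17.07 × 2.006 ≈ 34.23

34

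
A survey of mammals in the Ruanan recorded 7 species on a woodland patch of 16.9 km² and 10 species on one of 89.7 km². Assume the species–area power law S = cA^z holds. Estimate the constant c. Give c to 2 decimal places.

3.83

z = ln(S₂/S₁) / ln(A₂/A₁) = ln(10/7) / ln(89.7/16.9) = 0.3567 / 1.6692 = 0.2137
c = S₁ / A₁^z = 7 / 16.9^0.2137 = 7 / 1.83 = 3.826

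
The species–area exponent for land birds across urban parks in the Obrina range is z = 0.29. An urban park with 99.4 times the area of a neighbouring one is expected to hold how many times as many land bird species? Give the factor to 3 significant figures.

3.80

S₂/S₁ = (A₂/A₁)^z = 99.4^0.29
ln(S₂/S₁) = 0.29 × ln 99.4 = 0.29 × 4.5992 = 1.3338
S₂/S₁ = e^1.3338 ≈ 3.795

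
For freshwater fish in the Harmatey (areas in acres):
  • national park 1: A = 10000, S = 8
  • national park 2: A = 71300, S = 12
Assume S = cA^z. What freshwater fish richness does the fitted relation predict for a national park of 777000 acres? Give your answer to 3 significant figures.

z = ln(12/8) / ln(71300/10000) = 0.4055 / 1.9643 = 0.2064
c = 8 / 10000^0.2064 = 8 / 6.694 = 1.195
S₃ = 1.195 × 777000^0.2064 = 1.195 × 16.44 ≈ 19.65

19.6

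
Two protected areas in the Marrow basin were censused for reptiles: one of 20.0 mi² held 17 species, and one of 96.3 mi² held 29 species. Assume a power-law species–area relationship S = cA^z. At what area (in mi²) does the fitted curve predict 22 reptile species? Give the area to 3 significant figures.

42.7 mi²

z = ln(29/17) / ln(96.3/20) = 0.5341 / 1.5717 = 0.3398
c = 17 / 20^0.3398 = 17 / 2.768 = 6.143
A = (22/6.143)^(1/0.3398) ⇒ ln A = ln(3.582)/0.3398 = 3.7545
A = e^3.7545 ≈ 42.71 mi²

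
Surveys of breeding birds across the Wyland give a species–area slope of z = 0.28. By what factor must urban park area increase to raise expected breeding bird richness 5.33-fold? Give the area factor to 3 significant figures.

394

(A₂/A₁)^0.28 = 5.33, so A₂/A₁ = 5.33^(1/0.28) = 5.33^3.571
ln(A₂/A₁) = ln 5.33 / 0.28 = 1.6734 / 0.28 = 5.9763
A₂/A₁ = e^5.9763 ≈ 394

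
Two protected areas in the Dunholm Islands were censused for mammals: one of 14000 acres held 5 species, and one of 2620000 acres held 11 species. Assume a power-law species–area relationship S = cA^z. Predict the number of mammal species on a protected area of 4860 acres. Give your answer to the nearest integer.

4

z = ln(11/5) / ln(2620000/14000) = 0.7885 / 5.2319 = 0.1507
c = 5 / 14000^0.1507 = 5 / 4.215 = 1.186
S₃ = 1.186 × 4860^0.1507 = 1.186 × 3.594 ≈ 4.263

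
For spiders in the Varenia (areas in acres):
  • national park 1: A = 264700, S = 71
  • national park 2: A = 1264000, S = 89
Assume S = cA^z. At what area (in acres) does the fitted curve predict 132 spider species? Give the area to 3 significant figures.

z = ln(89/71) / ln(1264000/264700) = 0.2260 / 1.5634 = 0.1445
c = 71 / 264700^0.1445 = 71 / 6.077 = 11.68
A = (132/11.68)^(1/0.1445) ⇒ ln A = ln(11.3)/0.1445 = 16.7771
A = e^16.7771 ≈ 19328755 acres

19300000 acres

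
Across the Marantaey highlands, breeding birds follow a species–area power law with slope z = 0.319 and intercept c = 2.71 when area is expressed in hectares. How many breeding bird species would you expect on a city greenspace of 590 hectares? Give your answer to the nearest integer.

21

S = 2.71 × 590^0.319 = 2.71 × 7.654 ≈ 20.74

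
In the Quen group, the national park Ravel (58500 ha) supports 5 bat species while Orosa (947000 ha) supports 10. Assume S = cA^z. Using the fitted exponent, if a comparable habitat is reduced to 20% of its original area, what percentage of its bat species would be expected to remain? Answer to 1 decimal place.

z = ln(10/5) / ln(947000/58500) = 0.6931 / 2.7843 = 0.2490
S_new/S_old = (A_new/A_old)^z = 0.2^0.2490 = exp(0.2490 × -1.6094) = 0.6699

67.0%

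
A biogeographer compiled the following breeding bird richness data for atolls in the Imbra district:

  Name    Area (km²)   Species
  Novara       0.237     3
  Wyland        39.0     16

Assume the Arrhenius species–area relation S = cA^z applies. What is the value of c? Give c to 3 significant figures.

4.81

z = ln(S₂/S₁) / ln(A₂/A₁) = ln(16/3) / ln(39/0.237) = 1.6740 / 5.1033 = 0.3280
c = S₁ / A₁^z = 3 / 0.237^0.3280 = 3 / 0.6236 = 4.811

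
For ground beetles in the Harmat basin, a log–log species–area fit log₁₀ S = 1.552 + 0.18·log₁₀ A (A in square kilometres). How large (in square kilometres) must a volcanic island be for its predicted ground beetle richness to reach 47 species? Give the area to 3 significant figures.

4.65 square kilometres

47 = 35.65 × A^0.18  ⇒  A^0.18 = 47/35.65 = 1.319
ln A = ln(1.319) / 0.18 = 0.2765 / 0.18 = 1.5363
A = e^1.5363 ≈ 4.647 square kilometres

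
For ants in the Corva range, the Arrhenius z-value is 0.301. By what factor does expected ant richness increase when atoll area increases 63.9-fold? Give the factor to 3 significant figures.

S₂/S₁ = (A₂/A₁)^z = 63.9^0.301
ln(S₂/S₁) = 0.301 × ln 63.9 = 0.301 × 4.1573 = 1.2514
S₂/S₁ = e^1.2514 ≈ 3.495

3.50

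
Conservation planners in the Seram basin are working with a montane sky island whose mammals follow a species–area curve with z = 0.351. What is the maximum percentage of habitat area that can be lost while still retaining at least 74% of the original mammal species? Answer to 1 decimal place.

Need (A_new/A_old)^0.351 = 0.74, so A_new/A_old = 0.74^(1/0.351) = 0.74^2.849
ln(A_new/A_old) = ln 0.74 / 0.351 = -0.3011 / 0.351 = -0.8578
A_new/A_old = e^-0.8578 ≈ 0.4241
Fraction that can be lost = 1 − 0.4241 = 0.5759

57.6%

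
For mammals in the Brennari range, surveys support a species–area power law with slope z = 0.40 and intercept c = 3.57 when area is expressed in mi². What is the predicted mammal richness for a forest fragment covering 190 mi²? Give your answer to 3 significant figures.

29.1

S = 3.57 × 190^0.4 = 3.57 × 8.156 ≈ 29.12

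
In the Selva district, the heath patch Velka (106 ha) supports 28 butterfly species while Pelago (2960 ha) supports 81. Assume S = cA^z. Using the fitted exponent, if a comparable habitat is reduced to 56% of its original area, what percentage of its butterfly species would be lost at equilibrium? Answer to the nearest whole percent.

17%

z = ln(81/28) / ln(2960/106) = 1.0622 / 3.3295 = 0.3190
S_new/S_old = (A_new/A_old)^z = 0.56^0.3190 = exp(0.3190 × -0.5798) = 0.8311
Fraction lost = 1 − 0.8311 = 0.1689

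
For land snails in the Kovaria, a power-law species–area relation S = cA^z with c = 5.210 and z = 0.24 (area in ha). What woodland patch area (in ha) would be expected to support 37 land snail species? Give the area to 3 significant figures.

3530 ha

37 = 5.21 × A^0.24  ⇒  A^0.24 = 37/5.21 = 7.102
ln A = ln(7.102) / 0.24 = 1.9603 / 0.24 = 8.1681
A = e^8.1681 ≈ 3527 ha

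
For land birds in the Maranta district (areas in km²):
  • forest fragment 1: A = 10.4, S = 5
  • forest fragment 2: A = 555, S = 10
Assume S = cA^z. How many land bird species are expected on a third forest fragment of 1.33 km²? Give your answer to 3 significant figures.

z = ln(10/5) / ln(555/10.4) = 0.6931 / 3.9772 = 0.1743
c = 5 / 10.4^0.1743 = 5 / 1.504 = 3.324
S₃ = 3.324 × 1.33^0.1743 = 3.324 × 1.051 ≈ 3.494

3.49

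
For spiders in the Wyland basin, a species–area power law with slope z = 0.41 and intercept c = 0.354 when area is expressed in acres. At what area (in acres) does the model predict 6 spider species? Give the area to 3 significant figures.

6 = 0.354 × A^0.41  ⇒  A^0.41 = 6/0.354 = 16.95
ln A = ln(16.95) / 0.41 = 2.8302 / 0.41 = 6.9030
A = e^6.9030 ≈ 995.2 acres

995 acres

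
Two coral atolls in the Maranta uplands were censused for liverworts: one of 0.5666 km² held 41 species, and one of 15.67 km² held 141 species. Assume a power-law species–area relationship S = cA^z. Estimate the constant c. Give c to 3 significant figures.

z = ln(S₂/S₁) / ln(A₂/A₁) = ln(141/41) / ln(15.67/0.5666) = 1.2352 / 3.3198 = 0.3721
c = S₁ / A₁^z = 41 / 0.5666^0.3721 = 41 / 0.8095 = 50.65

50.7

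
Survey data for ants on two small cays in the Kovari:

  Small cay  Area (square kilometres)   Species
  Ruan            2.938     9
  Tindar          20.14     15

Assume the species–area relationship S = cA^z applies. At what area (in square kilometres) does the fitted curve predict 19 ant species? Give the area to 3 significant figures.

49.1 square kilometres

z = ln(15/9) / ln(20.14/2.938) = 0.5108 / 1.9250 = 0.2654
c = 9 / 2.938^0.2654 = 9 / 1.331 = 6.761
A = (19/6.761)^(1/0.2654) ⇒ ln A = ln(2.81)/0.2654 = 3.8935
A = e^3.8935 ≈ 49.08 square kilometres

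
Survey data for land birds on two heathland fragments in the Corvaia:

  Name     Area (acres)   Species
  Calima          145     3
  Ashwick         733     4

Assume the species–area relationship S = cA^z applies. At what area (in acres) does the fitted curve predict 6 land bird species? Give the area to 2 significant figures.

7200 acres

z = ln(4/3) / ln(733/145) = 0.2877 / 1.6204 = 0.1775
c = 3 / 145^0.1775 = 3 / 2.419 = 1.24
A = (6/1.24)^(1/0.1775) ⇒ ln A = ln(4.839)/0.1775 = 8.8810
A = e^8.8810 ≈ 7194 acres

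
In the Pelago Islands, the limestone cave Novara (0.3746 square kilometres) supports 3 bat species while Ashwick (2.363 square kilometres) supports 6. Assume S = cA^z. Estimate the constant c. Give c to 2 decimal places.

4.34

z = ln(S₂/S₁) / ln(A₂/A₁) = ln(6/3) / ln(2.363/0.3746) = 0.6931 / 1.8418 = 0.3763
c = S₁ / A₁^z = 3 / 0.3746^0.3763 = 3 / 0.6911 = 4.341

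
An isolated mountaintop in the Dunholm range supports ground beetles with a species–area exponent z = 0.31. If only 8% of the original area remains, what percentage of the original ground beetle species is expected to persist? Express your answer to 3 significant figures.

45.7%

S_new/S_old = (A_new/A_old)^z = 0.08^0.31
= exp(0.31 × ln 0.08) = exp(0.31 × -2.5257) = exp(-0.7830) ≈ 0.457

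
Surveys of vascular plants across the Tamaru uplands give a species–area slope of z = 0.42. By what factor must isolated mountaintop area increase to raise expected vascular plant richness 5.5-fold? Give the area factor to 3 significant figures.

(A₂/A₁)^0.42 = 5.5, so A₂/A₁ = 5.5^(1/0.42) = 5.5^2.381
ln(A₂/A₁) = ln 5.5 / 0.42 = 1.7047 / 0.42 = 4.0589
A₂/A₁ = e^4.0589 ≈ 57.91

57.9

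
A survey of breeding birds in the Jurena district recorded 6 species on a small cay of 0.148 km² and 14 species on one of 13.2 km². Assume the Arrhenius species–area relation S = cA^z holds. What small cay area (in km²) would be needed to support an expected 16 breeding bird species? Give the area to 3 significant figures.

z = ln(14/6) / ln(13.2/0.148) = 0.8473 / 4.4908 = 0.1887
c = 6 / 0.148^0.1887 = 6 / 0.6973 = 8.604
A = (16/8.604)^(1/0.1887) ⇒ ln A = ln(1.86)/0.1887 = 3.2879
A = e^3.2879 ≈ 26.79 km²

26.8 km²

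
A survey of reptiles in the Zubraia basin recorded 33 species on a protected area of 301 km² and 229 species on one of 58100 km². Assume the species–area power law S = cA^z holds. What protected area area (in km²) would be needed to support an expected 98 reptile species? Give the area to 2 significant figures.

z = ln(229/33) / ln(58100/301) = 1.9372 / 5.2628 = 0.3681
c = 33 / 301^0.3681 = 33 / 8.172 = 4.038
A = (98/4.038)^(1/0.3681) ⇒ ln A = ln(24.27)/0.3681 = 8.6641
A = e^8.6641 ≈ 5791 km²

5800 km²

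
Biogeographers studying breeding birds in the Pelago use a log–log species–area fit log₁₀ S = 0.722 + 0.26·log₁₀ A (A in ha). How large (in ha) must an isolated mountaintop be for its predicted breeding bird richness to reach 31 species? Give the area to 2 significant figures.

31 = 5.272 × A^0.26  ⇒  A^0.26 = 31/5.272 = 5.88
ln A = ln(5.88) / 0.26 = 1.7715 / 0.26 = 6.8135
A = e^6.8135 ≈ 910.1 ha

910 ha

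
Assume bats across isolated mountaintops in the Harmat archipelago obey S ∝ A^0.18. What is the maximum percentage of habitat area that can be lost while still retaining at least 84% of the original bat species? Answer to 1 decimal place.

Need (A_new/A_old)^0.18 = 0.84, so A_new/A_old = 0.84^(1/0.18) = 0.84^5.556
ln(A_new/A_old) = ln 0.84 / 0.18 = -0.1744 / 0.18 = -0.9686
A_new/A_old = e^-0.9686 ≈ 0.3796
Fraction that can be lost = 1 − 0.3796 = 0.6204

62.0%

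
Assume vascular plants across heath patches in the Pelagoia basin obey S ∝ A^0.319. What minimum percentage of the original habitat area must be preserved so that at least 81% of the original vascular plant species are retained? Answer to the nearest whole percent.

Need (A_new/A_old)^0.319 = 0.81, so A_new/A_old = 0.81^(1/0.319) = 0.81^3.135
ln(A_new/A_old) = ln 0.81 / 0.319 = -0.2107 / 0.319 = -0.6606
A_new/A_old = e^-0.6606 ≈ 0.5166

52%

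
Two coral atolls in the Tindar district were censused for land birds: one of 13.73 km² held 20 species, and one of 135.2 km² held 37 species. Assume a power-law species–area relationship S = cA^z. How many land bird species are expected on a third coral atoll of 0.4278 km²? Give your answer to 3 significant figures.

z = ln(37/20) / ln(135.2/13.73) = 0.6152 / 2.2872 = 0.2690
c = 20 / 13.73^0.2690 = 20 / 2.023 = 9.886
S₃ = 9.886 × 0.4278^0.2690 = 9.886 × 0.7958 ≈ 7.868

7.87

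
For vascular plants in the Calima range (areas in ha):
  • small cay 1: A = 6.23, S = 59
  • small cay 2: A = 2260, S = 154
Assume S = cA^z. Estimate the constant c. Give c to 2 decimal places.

z = ln(S₂/S₁) / ln(A₂/A₁) = ln(154/59) / ln(2260/6.23) = 0.9594 / 5.8937 = 0.1628
c = S₁ / A₁^z = 59 / 6.23^0.1628 = 59 / 1.347 = 43.8

43.80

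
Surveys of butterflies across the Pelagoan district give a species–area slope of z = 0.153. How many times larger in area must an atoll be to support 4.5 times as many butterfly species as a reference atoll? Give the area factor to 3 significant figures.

18600

(A₂/A₁)^0.153 = 4.5, so A₂/A₁ = 4.5^(1/0.153) = 4.5^6.536
ln(A₂/A₁) = ln 4.5 / 0.153 = 1.5041 / 0.153 = 9.8306
A₂/A₁ = e^9.8306 ≈ 18594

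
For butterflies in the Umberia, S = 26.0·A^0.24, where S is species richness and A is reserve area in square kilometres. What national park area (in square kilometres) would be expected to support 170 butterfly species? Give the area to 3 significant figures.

170 = 26 × A^0.24  ⇒  A^0.24 = 170/26 = 6.538
ln A = ln(6.538) / 0.24 = 1.8777 / 0.24 = 7.8238
A = e^7.8238 ≈ 2499 square kilometres

2500 square kilometres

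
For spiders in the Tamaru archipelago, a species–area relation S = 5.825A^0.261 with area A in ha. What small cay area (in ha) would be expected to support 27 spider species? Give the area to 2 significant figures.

27 = 5.825 × A^0.261  ⇒  A^0.261 = 27/5.825 = 4.635
ln A = ln(4.635) / 0.261 = 1.5337 / 0.261 = 5.8762
A = e^5.8762 ≈ 356.4 ha

360 ha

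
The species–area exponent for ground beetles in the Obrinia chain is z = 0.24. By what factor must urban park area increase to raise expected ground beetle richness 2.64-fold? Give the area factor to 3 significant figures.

57.1

(A₂/A₁)^0.24 = 2.64, so A₂/A₁ = 2.64^(1/0.24) = 2.64^4.167
ln(A₂/A₁) = ln 2.64 / 0.24 = 0.9708 / 0.24 = 4.0449
A₂/A₁ = e^4.0449 ≈ 57.11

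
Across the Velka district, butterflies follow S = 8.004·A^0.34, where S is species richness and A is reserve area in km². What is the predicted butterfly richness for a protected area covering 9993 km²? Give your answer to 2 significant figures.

S = 8.004 × 9993^0.34 = 8.004 × 22.9 ≈ 183.3

180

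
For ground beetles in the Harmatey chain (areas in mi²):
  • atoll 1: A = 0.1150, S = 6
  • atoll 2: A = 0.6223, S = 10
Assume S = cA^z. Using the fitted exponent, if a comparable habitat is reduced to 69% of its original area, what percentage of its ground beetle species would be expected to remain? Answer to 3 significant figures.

z = ln(10/6) / ln(0.6223/0.115) = 0.5108 / 1.6885 = 0.3025
S_new/S_old = (A_new/A_old)^z = 0.69^0.3025 = exp(0.3025 × -0.3711) = 0.8938

89.4%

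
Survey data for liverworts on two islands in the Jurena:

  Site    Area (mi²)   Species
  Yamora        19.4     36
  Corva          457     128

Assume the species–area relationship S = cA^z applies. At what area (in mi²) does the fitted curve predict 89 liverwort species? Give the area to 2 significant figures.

z = ln(128/36) / ln(457/19.4) = 1.2685 / 3.1594 = 0.4015
c = 36 / 19.4^0.4015 = 36 / 3.289 = 10.95
A = (89/10.95)^(1/0.4015) ⇒ ln A = ln(8.131)/0.4015 = 5.2196
A = e^5.2196 ≈ 184.9 mi²

180 mi²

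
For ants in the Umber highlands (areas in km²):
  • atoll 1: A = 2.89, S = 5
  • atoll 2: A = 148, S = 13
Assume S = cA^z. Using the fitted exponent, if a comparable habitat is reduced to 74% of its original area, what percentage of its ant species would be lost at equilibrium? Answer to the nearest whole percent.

7%

z = ln(13/5) / ln(148/2.89) = 0.9555 / 3.9360 = 0.2428
S_new/S_old = (A_new/A_old)^z = 0.74^0.2428 = exp(0.2428 × -0.3011) = 0.9295
Fraction lost = 1 − 0.9295 = 0.07049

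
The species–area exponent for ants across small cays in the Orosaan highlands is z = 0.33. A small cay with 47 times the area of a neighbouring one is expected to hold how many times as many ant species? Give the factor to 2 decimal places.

3.56

S₂/S₁ = (A₂/A₁)^z = 47^0.33
ln(S₂/S₁) = 0.33 × ln 47 = 0.33 × 3.8501 = 1.2705
S₂/S₁ = e^1.2705 ≈ 3.563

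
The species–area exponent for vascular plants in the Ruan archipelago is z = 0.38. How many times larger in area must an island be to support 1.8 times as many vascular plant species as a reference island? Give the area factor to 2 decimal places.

(A₂/A₁)^0.38 = 1.8, so A₂/A₁ = 1.8^(1/0.38) = 1.8^2.632
ln(A₂/A₁) = ln 1.8 / 0.38 = 0.5878 / 0.38 = 1.5468
A₂/A₁ = e^1.5468 ≈ 4.696

4.70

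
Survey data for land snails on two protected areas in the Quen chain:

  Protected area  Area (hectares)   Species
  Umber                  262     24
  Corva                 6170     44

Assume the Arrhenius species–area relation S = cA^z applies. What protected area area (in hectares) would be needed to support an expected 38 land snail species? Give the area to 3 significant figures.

z = ln(44/24) / ln(6170/262) = 0.6061 / 3.1591 = 0.1919
c = 24 / 262^0.1919 = 24 / 2.911 = 8.245
A = (38/8.245)^(1/0.1919) ⇒ ln A = ln(4.609)/0.1919 = 7.9634
A = e^7.9634 ≈ 2874 hectares

2870 hectares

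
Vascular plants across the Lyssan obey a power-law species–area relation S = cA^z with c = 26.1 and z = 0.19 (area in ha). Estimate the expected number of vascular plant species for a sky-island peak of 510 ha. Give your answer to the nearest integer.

85 species

S = 26.1 × 510^0.19
ln S = ln 26.1 + 0.19 × ln 510 = 3.2619 + 0.19 × 6.2344 = 4.4465
S = e^4.4465 ≈ 85.33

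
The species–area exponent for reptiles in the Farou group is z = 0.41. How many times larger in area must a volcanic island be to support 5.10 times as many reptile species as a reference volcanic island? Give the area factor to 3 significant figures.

(A₂/A₁)^0.41 = 5.1, so A₂/A₁ = 5.1^(1/0.41) = 5.1^2.439
ln(A₂/A₁) = ln 5.1 / 0.41 = 1.6292 / 0.41 = 3.9738
A₂/A₁ = e^3.9738 ≈ 53.18

53.2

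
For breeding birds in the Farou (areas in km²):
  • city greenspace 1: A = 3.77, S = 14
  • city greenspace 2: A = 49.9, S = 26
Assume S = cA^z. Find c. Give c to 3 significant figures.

z = ln(S₂/S₁) / ln(A₂/A₁) = ln(26/14) / ln(49.9/3.77) = 0.6190 / 2.5829 = 0.2397
c = S₁ / A₁^z = 14 / 3.77^0.2397 = 14 / 1.374 = 10.19

10.2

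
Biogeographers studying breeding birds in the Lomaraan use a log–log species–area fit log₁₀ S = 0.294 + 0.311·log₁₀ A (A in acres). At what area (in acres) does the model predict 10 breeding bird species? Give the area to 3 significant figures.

10 = 1.968 × A^0.311  ⇒  A^0.311 = 10/1.968 = 5.082
ln A = ln(5.082) / 0.311 = 1.6256 / 0.311 = 5.2271
A = e^5.2271 ≈ 186.3 acres

186 acres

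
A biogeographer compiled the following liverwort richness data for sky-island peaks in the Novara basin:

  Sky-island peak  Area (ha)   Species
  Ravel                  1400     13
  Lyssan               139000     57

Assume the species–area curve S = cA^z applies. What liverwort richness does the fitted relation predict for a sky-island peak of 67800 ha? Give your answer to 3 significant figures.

45.3

z = ln(57/13) / ln(139000/1400) = 1.4781 / 4.5980 = 0.3215
c = 13 / 1400^0.3215 = 13 / 10.27 = 1.266
S₃ = 1.266 × 67800^0.3215 = 1.266 × 35.73 ≈ 45.25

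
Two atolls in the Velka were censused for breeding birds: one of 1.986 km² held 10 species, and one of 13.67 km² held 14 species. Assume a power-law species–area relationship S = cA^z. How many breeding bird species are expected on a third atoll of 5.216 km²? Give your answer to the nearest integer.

12

z = ln(14/10) / ln(13.67/1.986) = 0.3365 / 1.9291 = 0.1744
c = 10 / 1.986^0.1744 = 10 / 1.127 = 8.872
S₃ = 8.872 × 5.216^0.1744 = 8.872 × 1.334 ≈ 11.83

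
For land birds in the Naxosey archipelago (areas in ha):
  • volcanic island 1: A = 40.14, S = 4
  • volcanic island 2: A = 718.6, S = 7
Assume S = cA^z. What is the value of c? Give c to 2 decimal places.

z = ln(S₂/S₁) / ln(A₂/A₁) = ln(7/4) / ln(718.6/40.14) = 0.5596 / 2.8849 = 0.1940
c = S₁ / A₁^z = 4 / 40.14^0.1940 = 4 / 2.047 = 1.954

1.95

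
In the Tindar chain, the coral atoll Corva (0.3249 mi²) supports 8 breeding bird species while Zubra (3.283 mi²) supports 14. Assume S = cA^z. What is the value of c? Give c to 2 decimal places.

z = ln(S₂/S₁) / ln(A₂/A₁) = ln(14/8) / ln(3.283/0.3249) = 0.5596 / 2.3130 = 0.2419
c = S₁ / A₁^z = 8 / 0.3249^0.2419 = 8 / 0.7619 = 10.5

10.50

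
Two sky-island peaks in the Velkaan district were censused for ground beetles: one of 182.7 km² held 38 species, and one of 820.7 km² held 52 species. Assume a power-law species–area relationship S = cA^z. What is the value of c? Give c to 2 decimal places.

z = ln(S₂/S₁) / ln(A₂/A₁) = ln(52/38) / ln(820.7/182.7) = 0.3137 / 1.5023 = 0.2088
c = S₁ / A₁^z = 38 / 182.7^0.2088 = 38 / 2.966 = 12.81

12.81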